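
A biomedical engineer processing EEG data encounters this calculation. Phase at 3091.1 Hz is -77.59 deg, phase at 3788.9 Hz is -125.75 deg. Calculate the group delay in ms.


Group delay from phase difference:
tau = -d(phi)/d(omega)
d(phi) = -48.16 deg = -0.840551 rad
d(omega) = 2*pi*(3788.9 - 3091.1) = 4384.4067 rad/s
tau = -(-0.840551) / 4384.4067
    = 0.1917 ms

0.1917 ms


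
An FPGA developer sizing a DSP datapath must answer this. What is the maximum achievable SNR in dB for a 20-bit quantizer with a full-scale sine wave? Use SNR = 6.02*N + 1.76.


Theoretical SNR for a full-scale sinusoid:
SNR = 6.02 * N + 1.76
    = 6.02 * 20 + 1.76
    = 120.4 + 1.76
    = 122.16 dB

122.16 dB


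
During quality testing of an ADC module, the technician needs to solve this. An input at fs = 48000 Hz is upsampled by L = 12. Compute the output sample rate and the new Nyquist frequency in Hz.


Step 1 — output sample rate after interpolation by L:
fs_out = L * fs_in = 12 * 48000 = 576000 Hz

Step 2 — Nyquist frequency of the output stream:
f_Nyq = fs_out / 2 = 576000 / 2 = 288000.0 Hz

fs_out = 576000 Hz; f_Nyquist = 288000.0 Hz


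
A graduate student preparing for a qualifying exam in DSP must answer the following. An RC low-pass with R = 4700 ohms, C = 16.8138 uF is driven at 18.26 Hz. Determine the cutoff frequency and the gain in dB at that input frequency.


Step 1 — cutoff frequency:
fc = 1 / (2*pi*R*C)
C = 16.8138 uF = 1.68138e-05 F
fc = 1 / (2*pi*4700*1.68138e-05)
   = 2.01399 Hz

Step 2 — magnitude at f = 18.26 Hz:
|H(f)| = 1 / sqrt(1 + (f/fc)^2)
f/fc = 18.26 / 2.01399 = 9.066579
|H| = 1 / sqrt(1 + 82.202855) = 0.1096304
|H|_dB = 20*log10(0.1096304) = -19.2 dB

fc = 2.01399 Hz; |H(18.26 Hz)| = -19.2 dB


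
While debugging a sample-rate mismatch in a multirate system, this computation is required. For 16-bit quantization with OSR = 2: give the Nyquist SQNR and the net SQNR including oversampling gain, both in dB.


Step 1 — baseline SQNR at Nyquist:
SQNR_base = 6.02*N + 1.76
          = 6.02*16 + 1.76
          = 98.08 dB

Step 2 — oversampling processing gain:
G = 10*log10(OSR) = 10*log10(2) = 3.01 dB

Step 3 — total:
SQNR_total = 98.08 + 3.01 = 101.09 dB

Base SQNR = 98.08 dB; oversampled SQNR = 101.09 dB


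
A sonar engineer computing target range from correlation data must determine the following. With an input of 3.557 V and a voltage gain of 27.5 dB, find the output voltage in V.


Output voltage from dB gain:
V_out = V_in * 10^(gain_dB / 20)
      = 3.557 * 10^(27.5 / 20)
      = 3.557 * 23.713737
      = 84.3498 V

84.3498 V


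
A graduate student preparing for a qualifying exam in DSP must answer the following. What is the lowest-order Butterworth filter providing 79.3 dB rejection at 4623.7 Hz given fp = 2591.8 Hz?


Butterworth filter order formula:
n = log10(10^(A/10) - 1) / (2 * log10(f_stop/f_pass))
10^(79.3/10) - 1 = 85113802.8202
f_stop/f_pass = 4623.7 / 2591.8 = 1.784
n = 15.7724 -> ceil = 16

16


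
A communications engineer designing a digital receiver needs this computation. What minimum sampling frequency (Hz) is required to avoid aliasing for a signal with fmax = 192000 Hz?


The Nyquist rate is twice the maximum frequency component.
fs_min = 2 * fmax
      = 2 * 192000
      = 384000 Hz

384000


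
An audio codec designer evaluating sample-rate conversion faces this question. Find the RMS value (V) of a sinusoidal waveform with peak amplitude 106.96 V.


RMS voltage for a sinusoidal waveform:
V_rms = V_peak / sqrt(2)
      = 106.96 / 1.414214
      = 75.632 V

75.632 V


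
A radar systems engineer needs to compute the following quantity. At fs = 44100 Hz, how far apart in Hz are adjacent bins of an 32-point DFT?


DFT frequency resolution:
df = fs / N
   = 44100 / 32
   = 1378.125 Hz

1378.125 Hz


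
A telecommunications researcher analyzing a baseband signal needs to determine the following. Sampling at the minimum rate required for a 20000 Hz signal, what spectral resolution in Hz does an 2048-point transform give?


Step 1 — Nyquist sampling rate:
fs = 2 * fmax = 2 * 20000 = 40000 Hz

Step 2 — DFT bin spacing:
df = fs / N = 40000 / 2048 = 19.5312 Hz

19.5312 Hz


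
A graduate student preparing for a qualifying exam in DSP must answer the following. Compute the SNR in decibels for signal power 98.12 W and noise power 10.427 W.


SNR in decibels:
SNR = 10 * log10(Ps / Pn)
    = 10 * log10(98.12 / 10.427)
    = 10 * log10(9.4102)
    = 10 * 0.9736
    = 9.74 dB

9.74 dB


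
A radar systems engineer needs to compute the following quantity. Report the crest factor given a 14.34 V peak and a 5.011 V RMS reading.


Crest factor is the ratio of peak to RMS:
CF = V_peak / V_rms
   = 14.34 / 5.011
   = 2.8617

2.8617


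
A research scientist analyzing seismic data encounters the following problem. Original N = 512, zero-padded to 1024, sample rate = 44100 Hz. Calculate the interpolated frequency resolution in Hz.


Frequency resolution after zero-padding:
N_padded = 512 * 2 = 1024
df = fs / N_padded
   = 44100 / 1024
   = 43.0664 Hz

43.0664 Hz


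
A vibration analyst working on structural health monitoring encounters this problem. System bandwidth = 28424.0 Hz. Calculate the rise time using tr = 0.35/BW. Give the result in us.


Rise time from bandwidth relationship:
tr = 0.35 / BW
   = 0.35 / 28424.0
   = 1.231353786e-05 s
   = 12.3135 us

12.3135 us


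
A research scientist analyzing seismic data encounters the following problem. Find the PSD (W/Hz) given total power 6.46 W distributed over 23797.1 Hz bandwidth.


Power spectral density:
PSD = P / BW
    = 6.46 / 23797.1
    = 0.00027146 W/Hz

0.00027146 W/Hz


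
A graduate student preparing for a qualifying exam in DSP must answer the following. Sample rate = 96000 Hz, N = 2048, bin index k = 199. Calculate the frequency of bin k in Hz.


Frequency of DFT bin k:
f_k = k * fs / N
    = 199 * 96000 / 2048
    = 19104000 / 2048
    = 9328.125 Hz

9328.125 Hz


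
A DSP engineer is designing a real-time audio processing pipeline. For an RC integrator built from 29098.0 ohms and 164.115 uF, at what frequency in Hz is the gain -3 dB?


Cutoff frequency of a first-order RC filter:
fc = 1 / (2 * pi * R * C)
C = 164.115 uF = 0.000164115 F
fc = 1 / (2 * pi * 29098.0 * 0.000164115)
   = 1 / 30.004837909701
   = 0.033328 Hz

0.033328 Hz


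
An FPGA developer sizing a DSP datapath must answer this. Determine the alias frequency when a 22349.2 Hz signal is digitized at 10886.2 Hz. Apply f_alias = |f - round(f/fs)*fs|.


Compute the nearest integer multiple of fs to the signal:
n = round(22349.2 / 10886.2) = 2
f_alias = |22349.2 - 2 * 10886.2|
        = |22349.2 - 21772.4|
        = 576.8 Hz

576.8


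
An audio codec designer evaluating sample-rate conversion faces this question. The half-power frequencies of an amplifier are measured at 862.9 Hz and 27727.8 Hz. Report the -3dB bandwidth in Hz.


Bandwidth is the difference of -3dB frequencies:
BW = f_high - f_low
   = 27727.8 - 862.9
   = 26864.9 Hz

26864.9 Hz


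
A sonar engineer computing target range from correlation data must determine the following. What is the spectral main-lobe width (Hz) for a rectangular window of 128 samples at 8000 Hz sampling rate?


Main lobe width for a rectangular window:
Width = 2 * fs / N
      = 2 * 8000 / 128
      = 16000 / 128
      = 125.0 Hz

125.0 Hz


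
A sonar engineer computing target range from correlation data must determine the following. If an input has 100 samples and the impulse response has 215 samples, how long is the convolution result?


Linear convolution output length:
L = N + M - 1
  = 100 + 215 - 1
  = 314 samples

314


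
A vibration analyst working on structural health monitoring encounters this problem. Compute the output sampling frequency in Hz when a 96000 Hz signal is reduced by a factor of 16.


Decimation reduces the sample rate:
fs_out = fs_in / M
       = 96000 / 16
       = 6000.0 Hz

6000.0 Hz


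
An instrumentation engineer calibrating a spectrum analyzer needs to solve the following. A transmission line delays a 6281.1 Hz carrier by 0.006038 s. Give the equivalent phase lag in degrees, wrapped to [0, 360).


Phase shift from frequency and time delay:
phi = 360 * f * t_delay
    = 360 * 6281.1 * 0.006038
    = 13653.1 degrees
    mod 360 = 333.1 degrees

333.1 degrees


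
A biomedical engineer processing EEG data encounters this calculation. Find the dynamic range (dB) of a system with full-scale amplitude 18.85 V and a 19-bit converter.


Dynamic range from full-scale to LSB:
V_min = V_max / 2^bits = 18.85 / 2^19
DR = 20 * log10(V_max / V_min)
   = 20 * log10(2^19)
   = 20 * 19 * log10(2)
   = 114.39 dB

114.39 dB


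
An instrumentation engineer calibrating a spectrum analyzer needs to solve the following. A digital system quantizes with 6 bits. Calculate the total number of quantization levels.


Number of quantization levels = 2^N
= 2^6
= 64

64


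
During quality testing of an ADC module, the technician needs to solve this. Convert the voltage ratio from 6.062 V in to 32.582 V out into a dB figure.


Voltage gain in dB:
G = 20 * log10(Vout / Vin)
  = 20 * log10(32.582 / 6.062)
  = 20 * log10(5.374794)
  = 20 * 0.730362
  = 14.61 dB

14.61 dB


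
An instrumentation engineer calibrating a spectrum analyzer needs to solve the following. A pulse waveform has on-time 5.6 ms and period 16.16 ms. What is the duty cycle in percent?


Duty cycle as a percentage:
DC = (t_on / T) * 100
   = (5.6 / 16.16) * 100
   = 0.346535 * 100
   = 34.65 %

34.65 %


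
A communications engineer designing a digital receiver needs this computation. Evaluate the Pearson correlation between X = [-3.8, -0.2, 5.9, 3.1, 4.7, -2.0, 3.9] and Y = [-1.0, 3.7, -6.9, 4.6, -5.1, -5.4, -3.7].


Pearson correlation coefficient (population):
r = cov(X,Y) / (std(X) * std(Y))
Mean X = 1.6571, Mean Y = -1.9714
Cov(X,Y) = -4.017347
Std(X) = 3.4012, Std(Y) = 4.227703
r = -0.2794

-0.2794


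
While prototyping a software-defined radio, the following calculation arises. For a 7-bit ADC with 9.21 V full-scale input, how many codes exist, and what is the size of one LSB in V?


Step 1 — number of quantization levels:
L = 2^N = 2^7 = 128

Step 2 — LSB step size:
delta = Vfs / L
      = 9.21 / 128
      = 0.07195313 V

Levels = 128; step size = 0.07195313 V


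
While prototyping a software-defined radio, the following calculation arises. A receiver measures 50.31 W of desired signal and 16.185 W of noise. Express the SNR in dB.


SNR in decibels:
SNR = 10 * log10(Ps / Pn)
    = 10 * log10(50.31 / 16.185)
    = 10 * log10(3.1084)
    = 10 * 0.4925
    = 4.93 dB

4.93 dB


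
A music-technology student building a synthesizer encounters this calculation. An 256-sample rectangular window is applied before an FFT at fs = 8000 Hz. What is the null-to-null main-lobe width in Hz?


Main lobe width for a rectangular window:
Width = 2 * fs / N
      = 2 * 8000 / 256
      = 16000 / 256
      = 62.5 Hz

62.5 Hz


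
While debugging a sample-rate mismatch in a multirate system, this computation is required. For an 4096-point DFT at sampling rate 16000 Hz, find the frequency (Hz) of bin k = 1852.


Frequency of DFT bin k:
f_k = k * fs / N
    = 1852 * 16000 / 4096
    = 29632000 / 4096
    = 7234.375 Hz

7234.375 Hz


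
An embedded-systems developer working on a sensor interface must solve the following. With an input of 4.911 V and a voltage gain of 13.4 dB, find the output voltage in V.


Output voltage from dB gain:
V_out = V_in * 10^(gain_dB / 20)
      = 4.911 * 10^(13.4 / 20)
      = 4.911 * 4.677351
      = 22.9705 V

22.9705 V


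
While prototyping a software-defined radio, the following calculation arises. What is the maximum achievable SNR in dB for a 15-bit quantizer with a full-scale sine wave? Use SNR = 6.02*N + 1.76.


Theoretical SNR for a full-scale sinusoid:
SNR = 6.02 * N + 1.76
    = 6.02 * 15 + 1.76
    = 90.3 + 1.76
    = 92.06 dB

92.06 dB


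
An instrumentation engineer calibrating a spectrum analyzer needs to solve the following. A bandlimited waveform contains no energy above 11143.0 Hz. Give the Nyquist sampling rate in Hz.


The Nyquist rate is twice the maximum frequency component.
fs_min = 2 * fmax
      = 2 * 11143.0
      = 22286.0 Hz

22286.0


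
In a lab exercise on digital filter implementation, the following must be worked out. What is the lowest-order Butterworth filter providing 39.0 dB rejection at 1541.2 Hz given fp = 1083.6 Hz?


Butterworth filter order formula:
n = log10(10^(A/10) - 1) / (2 * log10(f_stop/f_pass))
10^(39.0/10) - 1 = 7942.2823
f_stop/f_pass = 1541.2 / 1083.6 = 1.4223
n = 12.7458 -> ceil = 13

13


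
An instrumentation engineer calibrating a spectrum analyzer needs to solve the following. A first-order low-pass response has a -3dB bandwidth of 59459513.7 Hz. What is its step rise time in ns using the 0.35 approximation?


Rise time from bandwidth relationship:
tr = 0.35 / BW
   = 0.35 / 59459513.7
   = 5.886358267e-09 s
   = 5.8864 ns

5.8864 ns


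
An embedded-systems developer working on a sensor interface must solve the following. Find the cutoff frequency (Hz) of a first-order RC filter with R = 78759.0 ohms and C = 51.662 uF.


Cutoff frequency of a first-order RC filter:
fc = 1 / (2 * pi * R * C)
C = 51.662 uF = 5.1662e-05 F
fc = 1 / (2 * pi * 78759.0 * 5.1662e-05)
   = 1 / 25.565322565261
   = 0.039115 Hz

0.039115 Hz


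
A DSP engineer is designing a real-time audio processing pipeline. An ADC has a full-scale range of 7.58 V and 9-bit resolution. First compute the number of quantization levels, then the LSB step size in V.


Step 1 — number of quantization levels:
L = 2^N = 2^9 = 512

Step 2 — LSB step size:
delta = Vfs / L
      = 7.58 / 512
      = 0.01480469 V

Levels = 512; step size = 0.01480469 V


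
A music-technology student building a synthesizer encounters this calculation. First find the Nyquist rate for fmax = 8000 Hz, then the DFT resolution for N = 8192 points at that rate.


Step 1 — Nyquist sampling rate:
fs = 2 * fmax = 2 * 8000 = 16000 Hz

Step 2 — DFT bin spacing:
df = fs / N = 16000 / 8192 = 1.9531 Hz

1.9531 Hz


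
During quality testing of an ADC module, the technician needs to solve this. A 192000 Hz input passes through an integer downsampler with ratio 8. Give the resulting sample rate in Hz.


Decimation reduces the sample rate:
fs_out = fs_in / M
       = 192000 / 8
       = 24000.0 Hz

24000.0 Hz


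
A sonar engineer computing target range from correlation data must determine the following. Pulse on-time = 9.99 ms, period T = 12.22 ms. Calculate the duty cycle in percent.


Duty cycle as a percentage:
DC = (t_on / T) * 100
   = (9.99 / 12.22) * 100
   = 0.817512 * 100
   = 81.75 %

81.75 %


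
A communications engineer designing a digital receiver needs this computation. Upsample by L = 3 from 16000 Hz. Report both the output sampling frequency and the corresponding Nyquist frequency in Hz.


Step 1 — output sample rate after interpolation by L:
fs_out = L * fs_in = 3 * 16000 = 48000 Hz

Step 2 — Nyquist frequency of the output stream:
f_Nyq = fs_out / 2 = 48000 / 2 = 24000.0 Hz

fs_out = 48000 Hz; f_Nyquist = 24000.0 Hz


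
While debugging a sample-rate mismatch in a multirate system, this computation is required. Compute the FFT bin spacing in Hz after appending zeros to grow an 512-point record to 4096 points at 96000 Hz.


Frequency resolution after zero-padding:
N_padded = 512 * 8 = 4096
df = fs / N_padded
   = 96000 / 4096
   = 23.4375 Hz

23.4375 Hz


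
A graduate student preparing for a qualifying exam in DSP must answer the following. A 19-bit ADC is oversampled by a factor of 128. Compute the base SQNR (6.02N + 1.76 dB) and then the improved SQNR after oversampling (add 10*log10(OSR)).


Step 1 — baseline SQNR at Nyquist:
SQNR_base = 6.02*N + 1.76
          = 6.02*19 + 1.76
          = 116.14 dB

Step 2 — oversampling processing gain:
G = 10*log10(OSR) = 10*log10(128) = 21.07 dB

Step 3 — total:
SQNR_total = 116.14 + 21.07 = 137.21 dB

Base SQNR = 116.14 dB; oversampled SQNR = 137.21 dB


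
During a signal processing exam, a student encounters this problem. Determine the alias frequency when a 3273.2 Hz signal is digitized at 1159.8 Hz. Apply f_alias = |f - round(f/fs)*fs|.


Compute the nearest integer multiple of fs to the signal:
n = round(3273.2 / 1159.8) = 3
f_alias = |3273.2 - 3 * 1159.8|
        = |3273.2 - 3479.4|
        = 206.2 Hz

206.2


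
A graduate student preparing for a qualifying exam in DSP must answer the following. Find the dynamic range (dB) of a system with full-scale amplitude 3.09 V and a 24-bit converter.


Dynamic range from full-scale to LSB:
V_min = V_max / 2^bits = 3.09 / 2^24
DR = 20 * log10(V_max / V_min)
   = 20 * log10(2^24)
   = 20 * 24 * log10(2)
   = 144.49 dB

144.49 dB


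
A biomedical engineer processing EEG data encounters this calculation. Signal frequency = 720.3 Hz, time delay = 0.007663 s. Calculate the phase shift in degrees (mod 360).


Phase shift from frequency and time delay:
phi = 360 * f * t_delay
    = 360 * 720.3 * 0.007663
    = 1987.08 degrees
    mod 360 = 187.08 degrees

187.08 degrees


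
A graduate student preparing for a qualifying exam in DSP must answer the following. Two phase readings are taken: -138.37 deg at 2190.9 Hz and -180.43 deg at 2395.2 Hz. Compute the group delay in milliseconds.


Group delay from phase difference:
tau = -d(phi)/d(omega)
d(phi) = -42.06 deg = -0.734085 rad
d(omega) = 2*pi*(2395.2 - 2190.9) = 1283.6548 rad/s
tau = -(-0.734085) / 1283.6548
    = 0.5719 ms

0.5719 ms


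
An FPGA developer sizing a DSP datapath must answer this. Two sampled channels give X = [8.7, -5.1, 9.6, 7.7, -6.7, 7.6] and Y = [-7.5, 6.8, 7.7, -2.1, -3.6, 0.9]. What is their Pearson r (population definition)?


Pearson correlation coefficient (population):
r = cov(X,Y) / (std(X) * std(Y))
Mean X = 3.6333, Mean Y = 0.3667
Cov(X,Y) = -3.202222
Std(X) = 6.789616, Std(Y) = 5.464329
r = -0.0863

-0.0863


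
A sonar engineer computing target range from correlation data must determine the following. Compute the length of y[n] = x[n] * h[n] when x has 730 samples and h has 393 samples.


Linear convolution output length:
L = N + M - 1
  = 730 + 393 - 1
  = 1122 samples

1122


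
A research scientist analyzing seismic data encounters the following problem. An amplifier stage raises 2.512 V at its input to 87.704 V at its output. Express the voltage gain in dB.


Voltage gain in dB:
G = 20 * log10(Vout / Vin)
  = 20 * log10(87.704 / 2.512)
  = 20 * log10(34.914013)
  = 20 * 1.543
  = 30.86 dB

30.86 dB


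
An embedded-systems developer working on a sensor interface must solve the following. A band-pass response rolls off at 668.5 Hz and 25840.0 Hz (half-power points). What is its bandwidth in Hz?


Bandwidth is the difference of -3dB frequencies:
BW = f_high - f_low
   = 25840.0 - 668.5
   = 25171.5 Hz

25171.5 Hz


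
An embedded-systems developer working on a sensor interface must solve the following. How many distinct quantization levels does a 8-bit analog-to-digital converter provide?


Number of quantization levels = 2^N
= 2^8
= 256

256


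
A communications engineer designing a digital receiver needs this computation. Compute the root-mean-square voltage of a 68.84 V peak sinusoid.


RMS voltage for a sinusoidal waveform:
V_rms = V_peak / sqrt(2)
      = 68.84 / 1.414214
      = 48.677 V

48.677 V


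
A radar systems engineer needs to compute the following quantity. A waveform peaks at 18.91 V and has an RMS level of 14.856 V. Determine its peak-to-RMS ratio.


Crest factor is the ratio of peak to RMS:
CF = V_peak / V_rms
   = 18.91 / 14.856
   = 1.2729

1.2729


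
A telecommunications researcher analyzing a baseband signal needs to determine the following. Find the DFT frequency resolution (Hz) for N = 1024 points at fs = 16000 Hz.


DFT frequency resolution:
df = fs / N
   = 16000 / 1024
   = 15.625 Hz

15.625 Hz


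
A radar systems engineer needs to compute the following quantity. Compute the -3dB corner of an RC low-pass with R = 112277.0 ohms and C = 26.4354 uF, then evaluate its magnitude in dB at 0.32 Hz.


Step 1 — cutoff frequency:
fc = 1 / (2*pi*R*C)
C = 26.4354 uF = 2.64354e-05 F
fc = 1 / (2*pi*112277.0*2.64354e-05)
   = 0.0536221 Hz

Step 2 — magnitude at f = 0.32 Hz:
|H(f)| = 1 / sqrt(1 + (f/fc)^2)
f/fc = 0.32 / 0.0536221 = 5.967689
|H| = 1 / sqrt(1 + 35.613312) = 0.1652648
|H|_dB = 20*log10(0.1652648) = -15.64 dB

fc = 0.0536221 Hz; |H(0.32 Hz)| = -15.64 dB


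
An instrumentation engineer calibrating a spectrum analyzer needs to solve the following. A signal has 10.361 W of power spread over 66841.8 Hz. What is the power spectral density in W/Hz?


Power spectral density:
PSD = P / BW
    = 10.361 / 66841.8
    = 0.00015501 W/Hz

0.00015501 W/Hz


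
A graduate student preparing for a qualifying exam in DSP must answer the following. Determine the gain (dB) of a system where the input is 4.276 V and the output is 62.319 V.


Voltage gain in dB:
G = 20 * log10(Vout / Vin)
  = 20 * log10(62.319 / 4.276)
  = 20 * log10(14.574135)
  = 20 * 1.163583
  = 23.27 dB

23.27 dB


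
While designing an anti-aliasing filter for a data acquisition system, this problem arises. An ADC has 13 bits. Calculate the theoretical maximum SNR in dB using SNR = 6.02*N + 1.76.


Theoretical SNR for a full-scale sinusoid:
SNR = 6.02 * N + 1.76
    = 6.02 * 13 + 1.76
    = 78.26 + 1.76
    = 80.02 dB

80.02 dB


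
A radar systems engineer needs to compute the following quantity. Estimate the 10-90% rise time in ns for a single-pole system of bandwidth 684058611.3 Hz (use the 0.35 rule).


Rise time from bandwidth relationship:
tr = 0.35 / BW
   = 0.35 / 684058611.3
   = 5.116520635e-10 s
   = 0.5117 ns

0.5117 ns


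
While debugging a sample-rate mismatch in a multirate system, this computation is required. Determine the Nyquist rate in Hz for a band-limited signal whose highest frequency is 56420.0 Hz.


The Nyquist rate is twice the maximum frequency component.
fs_min = 2 * fmax
      = 2 * 56420.0
      = 112840.0 Hz

112840.0


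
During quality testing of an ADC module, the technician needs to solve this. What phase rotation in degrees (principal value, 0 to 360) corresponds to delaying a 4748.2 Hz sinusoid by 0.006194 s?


Phase shift from frequency and time delay:
phi = 360 * f * t_delay
    = 360 * 4748.2 * 0.006194
    = 10587.73 degrees
    mod 360 = 147.73 degrees

147.73 degrees


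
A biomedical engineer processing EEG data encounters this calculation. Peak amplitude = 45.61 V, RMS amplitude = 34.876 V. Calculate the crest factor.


Crest factor is the ratio of peak to RMS:
CF = V_peak / V_rms
   = 45.61 / 34.876
   = 1.3078

1.3078


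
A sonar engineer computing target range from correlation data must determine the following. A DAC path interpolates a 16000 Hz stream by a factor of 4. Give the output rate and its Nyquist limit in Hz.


Step 1 — output sample rate after interpolation by L:
fs_out = L * fs_in = 4 * 16000 = 64000 Hz

Step 2 — Nyquist frequency of the output stream:
f_Nyq = fs_out / 2 = 64000 / 2 = 32000.0 Hz

fs_out = 64000 Hz; f_Nyquist = 32000.0 Hz


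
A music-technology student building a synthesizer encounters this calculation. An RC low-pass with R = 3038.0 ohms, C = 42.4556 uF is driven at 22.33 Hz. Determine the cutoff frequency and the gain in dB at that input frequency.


Step 1 — cutoff frequency:
fc = 1 / (2*pi*R*C)
C = 42.4556 uF = 4.24556e-05 F
fc = 1 / (2*pi*3038.0*4.24556e-05)
   = 1.23395 Hz

Step 2 — magnitude at f = 22.33 Hz:
|H(f)| = 1 / sqrt(1 + (f/fc)^2)
f/fc = 22.33 / 1.23395 = 18.096357
|H| = 1 / sqrt(1 + 327.478137) = 0.0551756
|H|_dB = 20*log10(0.0551756) = -25.17 dB

fc = 1.23395 Hz; |H(22.33 Hz)| = -25.17 dB


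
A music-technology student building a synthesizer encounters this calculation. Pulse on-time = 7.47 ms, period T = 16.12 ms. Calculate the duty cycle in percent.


Duty cycle as a percentage:
DC = (t_on / T) * 100
   = (7.47 / 16.12) * 100
   = 0.4634 * 100
   = 46.34 %

46.34 %


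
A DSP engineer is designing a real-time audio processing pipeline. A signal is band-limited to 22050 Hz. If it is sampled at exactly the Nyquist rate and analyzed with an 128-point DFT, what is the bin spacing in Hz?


Step 1 — Nyquist sampling rate:
fs = 2 * fmax = 2 * 22050 = 44100 Hz

Step 2 — DFT bin spacing:
df = fs / N = 44100 / 128 = 344.5312 Hz

344.5312 Hz


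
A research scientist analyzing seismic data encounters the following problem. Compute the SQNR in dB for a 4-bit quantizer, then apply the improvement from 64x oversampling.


Step 1 — baseline SQNR at Nyquist:
SQNR_base = 6.02*N + 1.76
          = 6.02*4 + 1.76
          = 25.84 dB

Step 2 — oversampling processing gain:
G = 10*log10(OSR) = 10*log10(64) = 18.06 dB

Step 3 — total:
SQNR_total = 25.84 + 18.06 = 43.9 dB

Base SQNR = 25.84 dB; oversampled SQNR = 43.9 dB


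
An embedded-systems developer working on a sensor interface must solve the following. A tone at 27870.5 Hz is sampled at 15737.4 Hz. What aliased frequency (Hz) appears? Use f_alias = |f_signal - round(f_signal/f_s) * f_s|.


Compute the nearest integer multiple of fs to the signal:
n = round(27870.5 / 15737.4) = 2
f_alias = |27870.5 - 2 * 15737.4|
        = |27870.5 - 31474.8|
        = 3604.3 Hz

3604.3


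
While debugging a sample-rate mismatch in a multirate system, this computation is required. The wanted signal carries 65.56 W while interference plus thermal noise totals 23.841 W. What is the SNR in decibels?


SNR in decibels:
SNR = 10 * log10(Ps / Pn)
    = 10 * log10(65.56 / 23.841)
    = 10 * log10(2.7499)
    = 10 * 0.4393
    = 4.39 dB

4.39 dB


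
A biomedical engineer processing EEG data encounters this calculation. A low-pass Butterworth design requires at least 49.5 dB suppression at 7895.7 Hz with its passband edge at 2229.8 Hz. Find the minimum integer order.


Butterworth filter order formula:
n = log10(10^(A/10) - 1) / (2 * log10(f_stop/f_pass))
10^(49.5/10) - 1 = 89124.0938
f_stop/f_pass = 7895.7 / 2229.8 = 3.541
n = 4.5072 -> ceil = 5

5


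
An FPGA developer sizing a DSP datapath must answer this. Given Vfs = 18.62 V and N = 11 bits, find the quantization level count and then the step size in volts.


Step 1 — number of quantization levels:
L = 2^N = 2^11 = 2048

Step 2 — LSB step size:
delta = Vfs / L
      = 18.62 / 2048
      = 0.0090918 V

Levels = 2048; step size = 0.0090918 V


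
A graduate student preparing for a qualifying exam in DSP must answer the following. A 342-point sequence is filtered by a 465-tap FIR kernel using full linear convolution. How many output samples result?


Linear convolution output length:
L = N + M - 1
  = 342 + 465 - 1
  = 806 samples

806


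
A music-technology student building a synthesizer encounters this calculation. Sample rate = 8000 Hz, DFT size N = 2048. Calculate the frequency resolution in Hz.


DFT frequency resolution:
df = fs / N
   = 8000 / 2048
   = 3.9062 Hz

3.9062 Hz


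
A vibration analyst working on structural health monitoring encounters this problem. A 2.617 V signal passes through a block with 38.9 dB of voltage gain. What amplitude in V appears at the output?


Output voltage from dB gain:
V_out = V_in * 10^(gain_dB / 20)
      = 2.617 * 10^(38.9 / 20)
      = 2.617 * 88.104887
      = 230.5705 V

230.5705 V


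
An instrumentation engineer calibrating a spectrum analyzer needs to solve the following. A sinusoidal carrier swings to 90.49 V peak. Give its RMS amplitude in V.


RMS voltage for a sinusoidal waveform:
V_rms = V_peak / sqrt(2)
      = 90.49 / 1.414214
      = 63.986 V

63.986 V


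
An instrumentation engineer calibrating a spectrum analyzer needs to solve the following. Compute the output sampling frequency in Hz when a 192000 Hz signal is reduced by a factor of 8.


Decimation reduces the sample rate:
fs_out = fs_in / M
       = 192000 / 8
       = 24000.0 Hz

24000.0 Hz


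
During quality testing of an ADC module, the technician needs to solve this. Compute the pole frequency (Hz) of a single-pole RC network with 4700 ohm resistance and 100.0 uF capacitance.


Cutoff frequency of a first-order RC filter:
fc = 1 / (2 * pi * R * C)
C = 100.0 uF = 0.0001 F
fc = 1 / (2 * pi * 4700 * 0.0001)
   = 1 / 2.9530970943744
   = 0.338628 Hz

0.338628 Hz


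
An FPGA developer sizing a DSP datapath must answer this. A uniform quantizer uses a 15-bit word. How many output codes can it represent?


Number of quantization levels = 2^N
= 2^15
= 32768

32768


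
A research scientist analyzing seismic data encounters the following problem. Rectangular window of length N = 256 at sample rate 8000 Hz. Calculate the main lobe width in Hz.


Main lobe width for a rectangular window:
Width = 2 * fs / N
      = 2 * 8000 / 256
      = 16000 / 256
      = 62.5 Hz

62.5 Hz


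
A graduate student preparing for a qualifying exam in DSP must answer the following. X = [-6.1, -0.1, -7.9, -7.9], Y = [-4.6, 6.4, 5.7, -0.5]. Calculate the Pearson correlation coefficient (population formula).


Pearson correlation coefficient (population):
r = cov(X,Y) / (std(X) * std(Y))
Mean X = -5.5, Mean Y = 1.75
Cov(X,Y) = 6.21
Std(X) = 3.203123, Std(Y) = 4.544502
r = 0.4266

0.4266


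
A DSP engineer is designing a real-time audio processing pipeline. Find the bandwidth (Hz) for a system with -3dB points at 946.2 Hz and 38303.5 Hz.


Bandwidth is the difference of -3dB frequencies:
BW = f_high - f_low
   = 38303.5 - 946.2
   = 37357.3 Hz

37357.3 Hz


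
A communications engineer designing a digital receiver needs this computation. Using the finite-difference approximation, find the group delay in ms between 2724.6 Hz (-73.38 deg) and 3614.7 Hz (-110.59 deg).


Group delay from phase difference:
tau = -d(phi)/d(omega)
d(phi) = -37.21 deg = -0.649437 rad
d(omega) = 2*pi*(3614.7 - 2724.6) = 5592.6632 rad/s
tau = -(-0.649437) / 5592.6632
    = 0.1161 ms

0.1161 ms


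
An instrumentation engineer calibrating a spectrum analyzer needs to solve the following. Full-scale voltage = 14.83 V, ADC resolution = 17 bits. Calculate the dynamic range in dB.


Dynamic range from full-scale to LSB:
V_min = V_max / 2^bits = 14.83 / 2^17
DR = 20 * log10(V_max / V_min)
   = 20 * log10(2^17)
   = 20 * 17 * log10(2)
   = 102.35 dB

102.35 dB


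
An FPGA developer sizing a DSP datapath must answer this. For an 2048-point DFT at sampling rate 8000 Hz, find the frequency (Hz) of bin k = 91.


Frequency of DFT bin k:
f_k = k * fs / N
    = 91 * 8000 / 2048
    = 728000 / 2048
    = 355.469 Hz

355.469 Hz


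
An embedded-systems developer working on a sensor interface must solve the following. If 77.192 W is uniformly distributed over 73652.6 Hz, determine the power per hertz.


Power spectral density:
PSD = P / BW
    = 77.192 / 73652.6
    = 0.00104806 W/Hz

0.00104806 W/Hz


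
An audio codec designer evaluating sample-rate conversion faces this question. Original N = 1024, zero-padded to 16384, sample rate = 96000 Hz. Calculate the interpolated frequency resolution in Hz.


Frequency resolution after zero-padding:
N_padded = 1024 * 16 = 16384
df = fs / N_padded
   = 96000 / 16384
   = 5.8594 Hz

5.8594 Hz


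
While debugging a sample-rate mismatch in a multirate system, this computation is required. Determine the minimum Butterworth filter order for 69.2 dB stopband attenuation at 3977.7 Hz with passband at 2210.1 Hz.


Butterworth filter order formula:
n = log10(10^(A/10) - 1) / (2 * log10(f_stop/f_pass))
10^(69.2/10) - 1 = 8317636.711
f_stop/f_pass = 3977.7 / 2210.1 = 1.7998
n = 13.5569 -> ceil = 14

14


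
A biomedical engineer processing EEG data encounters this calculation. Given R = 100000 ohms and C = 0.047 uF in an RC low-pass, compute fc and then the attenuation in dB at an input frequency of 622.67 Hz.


Step 1 — cutoff frequency:
fc = 1 / (2*pi*R*C)
C = 0.047 uF = 4.7e-08 F
fc = 1 / (2*pi*100000*4.7e-08)
   = 33.8628 Hz

Step 2 — magnitude at f = 622.67 Hz:
|H(f)| = 1 / sqrt(1 + (f/fc)^2)
f/fc = 622.67 / 33.8628 = 18.388025
|H| = 1 / sqrt(1 + 338.119463) = 0.054303
|H|_dB = 20*log10(0.054303) = -25.3 dB

fc = 33.8628 Hz; |H(622.67 Hz)| = -25.3 dB


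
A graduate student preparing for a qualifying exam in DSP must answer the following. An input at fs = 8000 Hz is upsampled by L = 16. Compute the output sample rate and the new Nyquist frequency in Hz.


Step 1 — output sample rate after interpolation by L:
fs_out = L * fs_in = 16 * 8000 = 128000 Hz

Step 2 — Nyquist frequency of the output stream:
f_Nyq = fs_out / 2 = 128000 / 2 = 64000.0 Hz

fs_out = 128000 Hz; f_Nyquist = 64000.0 Hz


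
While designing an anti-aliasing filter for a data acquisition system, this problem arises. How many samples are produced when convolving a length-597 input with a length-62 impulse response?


Linear convolution output length:
L = N + M - 1
  = 597 + 62 - 1
  = 658 samples

658


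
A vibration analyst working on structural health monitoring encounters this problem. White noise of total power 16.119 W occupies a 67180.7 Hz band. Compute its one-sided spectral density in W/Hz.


Power spectral density:
PSD = P / BW
    = 16.119 / 67180.7
    = 0.00023993 W/Hz

0.00023993 W/Hz


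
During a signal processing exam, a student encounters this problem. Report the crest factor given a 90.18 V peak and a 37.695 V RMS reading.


Crest factor is the ratio of peak to RMS:
CF = V_peak / V_rms
   = 90.18 / 37.695
   = 2.3924

2.3924


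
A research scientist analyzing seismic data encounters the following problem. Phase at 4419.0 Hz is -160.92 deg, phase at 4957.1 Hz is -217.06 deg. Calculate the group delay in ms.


Group delay from phase difference:
tau = -d(phi)/d(omega)
d(phi) = -56.14 deg = -0.979828 rad
d(omega) = 2*pi*(4957.1 - 4419.0) = 3380.982 rad/s
tau = -(-0.979828) / 3380.982
    = 0.2898 ms

0.2898 ms


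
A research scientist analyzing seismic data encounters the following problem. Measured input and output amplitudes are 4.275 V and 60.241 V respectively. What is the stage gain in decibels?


Voltage gain in dB:
G = 20 * log10(Vout / Vin)
  = 20 * log10(60.241 / 4.275)
  = 20 * log10(14.091462)
  = 20 * 1.148956
  = 22.98 dB

22.98 dB


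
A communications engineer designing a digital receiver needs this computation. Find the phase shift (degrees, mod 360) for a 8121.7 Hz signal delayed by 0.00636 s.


Phase shift from frequency and time delay:
phi = 360 * f * t_delay
    = 360 * 8121.7 * 0.00636
    = 18595.44 degrees
    mod 360 = 235.44 degrees

235.44 degrees


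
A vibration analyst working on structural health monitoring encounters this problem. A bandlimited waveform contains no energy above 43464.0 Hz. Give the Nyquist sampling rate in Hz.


The Nyquist rate is twice the maximum frequency component.
fs_min = 2 * fmax
      = 2 * 43464.0
      = 86928.0 Hz

86928.0


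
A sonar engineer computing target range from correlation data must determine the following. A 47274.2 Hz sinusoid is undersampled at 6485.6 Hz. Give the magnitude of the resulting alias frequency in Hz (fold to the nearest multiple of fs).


Compute the nearest integer multiple of fs to the signal:
n = round(47274.2 / 6485.6) = 7
f_alias = |47274.2 - 7 * 6485.6|
        = |47274.2 - 45399.2|
        = 1875.0 Hz

1875.0


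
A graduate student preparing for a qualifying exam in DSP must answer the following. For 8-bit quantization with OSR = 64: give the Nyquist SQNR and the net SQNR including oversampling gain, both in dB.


Step 1 — baseline SQNR at Nyquist:
SQNR_base = 6.02*N + 1.76
          = 6.02*8 + 1.76
          = 49.92 dB

Step 2 — oversampling processing gain:
G = 10*log10(OSR) = 10*log10(64) = 18.06 dB

Step 3 — total:
SQNR_total = 49.92 + 18.06 = 67.98 dB

Base SQNR = 49.92 dB; oversampled SQNR = 67.98 dB


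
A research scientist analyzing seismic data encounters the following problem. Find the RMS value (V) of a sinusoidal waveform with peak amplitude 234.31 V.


RMS voltage for a sinusoidal waveform:
V_rms = V_peak / sqrt(2)
      = 234.31 / 1.414214
      = 165.682 V

165.682 V


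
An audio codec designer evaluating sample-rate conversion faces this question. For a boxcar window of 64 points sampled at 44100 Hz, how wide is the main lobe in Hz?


Main lobe width for a rectangular window:
Width = 2 * fs / N
      = 2 * 44100 / 64
      = 88200 / 64
      = 1378.125 Hz

1378.125 Hz


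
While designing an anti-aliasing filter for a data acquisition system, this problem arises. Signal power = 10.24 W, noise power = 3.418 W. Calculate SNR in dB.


SNR in decibels:
SNR = 10 * log10(Ps / Pn)
    = 10 * log10(10.24 / 3.418)
    = 10 * log10(2.9959)
    = 10 * 0.4765
    = 4.77 dB

4.77 dB


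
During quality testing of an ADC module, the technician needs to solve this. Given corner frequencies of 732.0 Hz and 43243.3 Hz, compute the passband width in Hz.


Bandwidth is the difference of -3dB frequencies:
BW = f_high - f_low
   = 43243.3 - 732.0
   = 42511.3 Hz

42511.3 Hz


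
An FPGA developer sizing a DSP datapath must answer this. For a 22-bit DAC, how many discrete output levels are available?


Number of quantization levels = 2^N
= 2^22
= 4194304

4194304


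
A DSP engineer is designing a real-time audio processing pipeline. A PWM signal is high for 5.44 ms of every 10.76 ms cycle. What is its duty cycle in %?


Duty cycle as a percentage:
DC = (t_on / T) * 100
   = (5.44 / 10.76) * 100
   = 0.505576 * 100
   = 50.56 %

50.56 %


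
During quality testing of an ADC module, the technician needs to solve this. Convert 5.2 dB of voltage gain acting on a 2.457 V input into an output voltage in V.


Output voltage from dB gain:
V_out = V_in * 10^(gain_dB / 20)
      = 2.457 * 10^(5.2 / 20)
      = 2.457 * 1.819701
      = 4.471 V

4.471 V


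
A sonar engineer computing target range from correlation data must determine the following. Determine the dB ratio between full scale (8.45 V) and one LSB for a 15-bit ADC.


Dynamic range from full-scale to LSB:
V_min = V_max / 2^bits = 8.45 / 2^15
DR = 20 * log10(V_max / V_min)
   = 20 * log10(2^15)
   = 20 * 15 * log10(2)
   = 90.31 dB

90.31 dB


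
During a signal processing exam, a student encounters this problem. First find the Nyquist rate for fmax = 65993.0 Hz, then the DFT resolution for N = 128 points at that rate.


Step 1 — Nyquist sampling rate:
fs = 2 * fmax = 2 * 65993.0 = 131986.0 Hz

Step 2 — DFT bin spacing:
df = fs / N = 131986.0 / 128 = 1031.1406 Hz

1031.1406 Hz


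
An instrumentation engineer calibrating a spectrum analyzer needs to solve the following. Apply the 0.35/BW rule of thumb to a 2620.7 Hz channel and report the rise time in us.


Rise time from bandwidth relationship:
tr = 0.35 / BW
   = 0.35 / 2620.7
   = 0.0001335521044 s
   = 133.5521 us

133.5521 us


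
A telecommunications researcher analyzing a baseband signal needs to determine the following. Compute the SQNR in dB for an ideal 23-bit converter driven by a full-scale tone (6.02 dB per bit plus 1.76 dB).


Theoretical SNR for a full-scale sinusoid:
SNR = 6.02 * N + 1.76
    = 6.02 * 23 + 1.76
    = 138.46 + 1.76
    = 140.22 dB

140.22 dB


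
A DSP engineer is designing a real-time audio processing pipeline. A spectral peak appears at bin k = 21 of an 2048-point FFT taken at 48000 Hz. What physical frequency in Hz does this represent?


Frequency of DFT bin k:
f_k = k * fs / N
    = 21 * 48000 / 2048
    = 1008000 / 2048
    = 492.188 Hz

492.188 Hz


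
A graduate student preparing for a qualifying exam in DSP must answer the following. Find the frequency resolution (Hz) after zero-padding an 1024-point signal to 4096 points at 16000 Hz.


Frequency resolution after zero-padding:
N_padded = 1024 * 4 = 4096
df = fs / N_padded
   = 16000 / 4096
   = 3.9062 Hz

3.9062 Hz
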